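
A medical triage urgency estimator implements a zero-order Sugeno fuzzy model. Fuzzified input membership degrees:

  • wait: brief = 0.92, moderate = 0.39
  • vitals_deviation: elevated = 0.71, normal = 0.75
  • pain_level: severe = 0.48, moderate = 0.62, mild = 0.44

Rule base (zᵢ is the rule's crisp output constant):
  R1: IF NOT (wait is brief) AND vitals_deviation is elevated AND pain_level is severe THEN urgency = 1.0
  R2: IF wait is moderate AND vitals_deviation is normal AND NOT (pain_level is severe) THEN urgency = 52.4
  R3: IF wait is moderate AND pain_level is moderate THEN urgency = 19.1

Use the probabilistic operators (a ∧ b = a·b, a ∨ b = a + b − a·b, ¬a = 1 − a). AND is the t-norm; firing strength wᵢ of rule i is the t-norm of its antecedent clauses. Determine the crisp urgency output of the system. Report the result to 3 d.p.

29.954

R1 (z=1.0): ¬brief=1−0.92=0.08, elevated=0.71, severe=0.48; AND[a·b] → w = 0.0273
R2 (z=52.4): moderate=0.39, normal=0.75, ¬severe=1−0.48=0.52; AND[a·b] → w = 0.1521
R3 (z=19.1): moderate=0.39, moderate=0.62; AND[a·b] → w = 0.2418
Weighted average = (0.0273·1.0 + 0.1521·52.4 + 0.2418·19.1) / (0.0273 + 0.1521 + 0.2418)
  = 12.6157 / 0.4212 = 29.954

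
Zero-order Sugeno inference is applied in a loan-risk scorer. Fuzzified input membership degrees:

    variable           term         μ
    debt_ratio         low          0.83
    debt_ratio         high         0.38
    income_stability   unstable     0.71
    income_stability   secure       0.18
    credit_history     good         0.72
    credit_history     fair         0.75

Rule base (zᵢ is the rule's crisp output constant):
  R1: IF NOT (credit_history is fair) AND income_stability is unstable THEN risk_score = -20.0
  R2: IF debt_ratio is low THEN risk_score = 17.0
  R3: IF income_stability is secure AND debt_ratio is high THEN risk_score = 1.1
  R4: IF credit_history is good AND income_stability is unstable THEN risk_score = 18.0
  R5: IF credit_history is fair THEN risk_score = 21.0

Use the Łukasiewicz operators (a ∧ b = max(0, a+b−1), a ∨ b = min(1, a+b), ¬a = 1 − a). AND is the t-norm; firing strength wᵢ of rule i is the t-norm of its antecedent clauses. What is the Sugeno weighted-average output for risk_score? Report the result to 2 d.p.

R1 (z=-20.0): ¬fair=1−0.75=0.25, unstable=0.71; AND[max(0, a+b−1)] → w = 0.00
R2 (z=17.0): low=0.83 → w = 0.83
R3 (z=1.1): secure=0.18, high=0.38; AND[max(0, a+b−1)] → w = 0.00
R4 (z=18.0): good=0.72, unstable=0.71; AND[max(0, a+b−1)] → w = 0.43
R5 (z=21.0): fair=0.75 → w = 0.75
Weighted average = (0.00·-20.0 + 0.83·17.0 + 0.00·1.1 + 0.43·18.0 + 0.75·21.0) / (0.00 + 0.83 + 0.00 + 0.43 + 0.75)
  = 37.6000 / 2.0100 = 18.71

18.71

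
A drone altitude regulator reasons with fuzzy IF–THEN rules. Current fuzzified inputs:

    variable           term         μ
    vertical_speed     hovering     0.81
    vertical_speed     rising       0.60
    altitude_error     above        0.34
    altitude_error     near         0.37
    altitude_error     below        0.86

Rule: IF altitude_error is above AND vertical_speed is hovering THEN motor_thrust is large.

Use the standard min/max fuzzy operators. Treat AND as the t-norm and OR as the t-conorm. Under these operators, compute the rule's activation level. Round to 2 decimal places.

firing strength: above=0.34, hovering=0.81; AND[min(a, b)] → w = 0.34

0.34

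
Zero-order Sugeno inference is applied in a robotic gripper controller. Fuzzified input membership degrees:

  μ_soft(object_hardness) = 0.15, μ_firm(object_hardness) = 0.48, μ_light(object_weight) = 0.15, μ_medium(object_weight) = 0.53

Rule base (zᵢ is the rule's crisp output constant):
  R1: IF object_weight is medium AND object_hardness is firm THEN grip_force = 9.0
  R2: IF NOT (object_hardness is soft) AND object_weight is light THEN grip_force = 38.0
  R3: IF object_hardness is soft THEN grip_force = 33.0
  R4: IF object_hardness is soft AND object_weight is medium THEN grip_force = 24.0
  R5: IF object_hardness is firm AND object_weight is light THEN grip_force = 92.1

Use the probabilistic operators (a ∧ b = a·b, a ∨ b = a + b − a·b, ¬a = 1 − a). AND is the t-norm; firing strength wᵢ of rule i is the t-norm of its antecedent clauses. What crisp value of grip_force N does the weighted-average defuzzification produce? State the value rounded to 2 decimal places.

R1 (z=9.0): medium=0.53, firm=0.48; AND[a·b] → w = 0.2544
R2 (z=38.0): ¬soft=1−0.15=0.85, light=0.15; AND[a·b] → w = 0.1275
R3 (z=33.0): soft=0.15 → w = 0.1500
R4 (z=24.0): soft=0.15, medium=0.53; AND[a·b] → w = 0.0795
R5 (z=92.1): firm=0.48, light=0.15; AND[a·b] → w = 0.0720
Weighted average = (0.2544·9.0 + 0.1275·38.0 + 0.1500·33.0 + 0.0795·24.0 + 0.0720·92.1) / (0.2544 + 0.1275 + 0.1500 + 0.0795 + 0.0720)
  = 20.6238 / 0.6834 = 30.18

30.18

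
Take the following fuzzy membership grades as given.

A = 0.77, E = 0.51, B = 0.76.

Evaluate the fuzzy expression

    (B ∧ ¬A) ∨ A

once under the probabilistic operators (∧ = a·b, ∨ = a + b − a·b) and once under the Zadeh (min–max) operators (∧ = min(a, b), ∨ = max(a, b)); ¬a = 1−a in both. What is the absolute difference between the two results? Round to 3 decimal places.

0.040

Under probabilistic:
  ¬A = 1 − 0.7700 = 0.2300
  B ∧ ¬A = a·b on (0.7600, 0.2300) = 0.1748
  (B ∧ ¬A) ∨ A = a + b − a·b on (0.1748, 0.7700) = 0.8102
  → value = 0.8102
Under Zadeh (min–max):
  ¬A = 1 − 0.77 = 0.23
  B ∧ ¬A = min(a, b) on (0.76, 0.23) = 0.23
  (B ∧ ¬A) ∨ A = max(a, b) on (0.23, 0.77) = 0.77
  → value = 0.7700
|0.8102 − 0.7700| = 0.040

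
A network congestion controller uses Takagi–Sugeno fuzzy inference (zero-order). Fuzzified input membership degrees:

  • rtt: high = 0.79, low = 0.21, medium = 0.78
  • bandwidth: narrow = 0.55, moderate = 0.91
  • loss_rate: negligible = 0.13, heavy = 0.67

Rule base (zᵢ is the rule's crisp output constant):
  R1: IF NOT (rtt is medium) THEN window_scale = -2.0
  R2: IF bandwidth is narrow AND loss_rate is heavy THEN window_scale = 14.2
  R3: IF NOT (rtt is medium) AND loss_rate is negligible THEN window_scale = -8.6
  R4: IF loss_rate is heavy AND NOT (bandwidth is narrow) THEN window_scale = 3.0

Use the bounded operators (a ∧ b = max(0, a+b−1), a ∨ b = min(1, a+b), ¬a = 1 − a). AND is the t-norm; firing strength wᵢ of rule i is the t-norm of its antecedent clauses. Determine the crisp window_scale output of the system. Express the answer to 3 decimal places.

5.436

R1 (z=-2.0): ¬medium=1−0.78=0.22 → w = 0.22
R2 (z=14.2): narrow=0.55, heavy=0.67; AND[max(0, a+b−1)] → w = 0.22
R3 (z=-8.6): ¬medium=1−0.78=0.22, negligible=0.13; AND[max(0, a+b−1)] → w = 0.00
R4 (z=3.0): heavy=0.67, ¬narrow=1−0.55=0.45; AND[max(0, a+b−1)] → w = 0.12
Weighted average = (0.22·-2.0 + 0.22·14.2 + 0.00·-8.6 + 0.12·3.0) / (0.22 + 0.22 + 0.00 + 0.12)
  = 3.0440 / 0.5600 = 5.436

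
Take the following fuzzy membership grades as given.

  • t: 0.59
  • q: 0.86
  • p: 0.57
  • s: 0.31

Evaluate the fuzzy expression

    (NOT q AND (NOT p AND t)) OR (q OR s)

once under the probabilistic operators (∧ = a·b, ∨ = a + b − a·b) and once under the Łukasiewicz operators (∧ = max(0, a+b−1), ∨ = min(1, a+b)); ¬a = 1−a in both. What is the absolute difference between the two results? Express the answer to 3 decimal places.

Under probabilistic:
  NOT q = 1 − 0.8600 = 0.1400
  NOT p = 1 − 0.5700 = 0.4300
  NOT p AND t = a·b on (0.4300, 0.5900) = 0.2537
  NOT q AND (NOT p AND t) = a·b on (0.1400, 0.2537) = 0.0355
  q OR s = a + b − a·b on (0.8600, 0.3100) = 0.9034
  (NOT q AND (NOT p AND t)) OR (q OR s) = a + b − a·b on (0.0355, 0.9034) = 0.9068
  → value = 0.9068
Under Łukasiewicz:
  NOT q = 1 − 0.86 = 0.14
  NOT p = 1 − 0.57 = 0.43
  NOT p AND t = max(0, a+b−1) on (0.43, 0.59) = 0.02
  NOT q AND (NOT p AND t) = max(0, a+b−1) on (0.14, 0.02) = 0.00
  q OR s = min(1, a+b) on (0.86, 0.31) = 1.00
  (NOT q AND (NOT p AND t)) OR (q OR s) = min(1, a+b) on (0.00, 1.00) = 1.00
  → value = 1.0000
|0.9068 − 1.0000| = 0.093

0.093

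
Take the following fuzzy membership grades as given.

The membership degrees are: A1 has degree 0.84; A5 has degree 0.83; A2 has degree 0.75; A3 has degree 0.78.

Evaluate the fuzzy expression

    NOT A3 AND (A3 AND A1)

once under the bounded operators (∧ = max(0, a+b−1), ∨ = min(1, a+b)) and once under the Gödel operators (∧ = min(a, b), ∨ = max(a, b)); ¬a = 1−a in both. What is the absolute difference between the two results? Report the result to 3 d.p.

Under bounded:
  NOT A3 = 1 − 0.78 = 0.22
  A3 AND A1 = max(0, a+b−1) on (0.78, 0.84) = 0.62
  NOT A3 AND (A3 AND A1) = max(0, a+b−1) on (0.22, 0.62) = 0.00
  → value = 0.0000
Under Gödel:
  NOT A3 = 1 − 0.78 = 0.22
  A3 AND A1 = min(a, b) on (0.78, 0.84) = 0.78
  NOT A3 AND (A3 AND A1) = min(a, b) on (0.22, 0.78) = 0.22
  → value = 0.2200
|0.0000 − 0.2200| = 0.220

0.220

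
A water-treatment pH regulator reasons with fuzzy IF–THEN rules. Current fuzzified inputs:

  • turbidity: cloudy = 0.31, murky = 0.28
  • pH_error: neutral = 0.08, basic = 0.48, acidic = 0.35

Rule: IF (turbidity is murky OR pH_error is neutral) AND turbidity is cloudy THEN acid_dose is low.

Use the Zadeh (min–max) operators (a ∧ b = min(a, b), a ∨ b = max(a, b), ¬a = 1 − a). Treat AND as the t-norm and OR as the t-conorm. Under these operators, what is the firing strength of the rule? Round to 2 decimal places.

firing strength: (murky=0.28 OR neutral=0.08) = 0.28; AND[min(a, b)] with cloudy=0.31 → w = 0.28

0.28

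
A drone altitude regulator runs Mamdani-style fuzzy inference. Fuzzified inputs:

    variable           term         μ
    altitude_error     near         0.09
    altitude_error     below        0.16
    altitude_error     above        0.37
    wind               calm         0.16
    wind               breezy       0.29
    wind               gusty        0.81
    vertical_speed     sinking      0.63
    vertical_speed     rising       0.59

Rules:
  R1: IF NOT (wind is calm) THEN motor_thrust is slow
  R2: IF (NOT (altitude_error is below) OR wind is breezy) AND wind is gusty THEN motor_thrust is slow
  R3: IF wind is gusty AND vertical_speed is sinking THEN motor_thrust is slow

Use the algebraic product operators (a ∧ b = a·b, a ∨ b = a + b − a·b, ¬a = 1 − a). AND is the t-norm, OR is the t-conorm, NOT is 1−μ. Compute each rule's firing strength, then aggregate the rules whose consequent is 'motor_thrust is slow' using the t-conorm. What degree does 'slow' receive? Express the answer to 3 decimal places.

0.978

R1: ¬calm=1−0.16=0.84 → w = 0.8400
R2: (¬below=1−0.16=0.84 OR breezy=0.29) = 0.8864; AND[a·b] with gusty=0.81 → w = 0.7180
R3: gusty=0.81, sinking=0.63; AND[a·b] → w = 0.5103
Rules with consequent 'slow': {R1, R2, R3} → strengths 0.8400, 0.7180, 0.5103
Aggregate via t-conorm [a + b − a·b]: 0.9779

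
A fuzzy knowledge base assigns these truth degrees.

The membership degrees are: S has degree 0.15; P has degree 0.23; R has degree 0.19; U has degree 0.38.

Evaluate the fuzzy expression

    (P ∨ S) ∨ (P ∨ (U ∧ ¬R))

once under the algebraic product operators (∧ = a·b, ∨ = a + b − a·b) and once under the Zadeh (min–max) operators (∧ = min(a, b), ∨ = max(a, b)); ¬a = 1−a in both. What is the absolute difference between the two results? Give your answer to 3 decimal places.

0.271

Under algebraic product:
  P ∨ S = a + b − a·b on (0.2300, 0.1500) = 0.3455
  ¬R = 1 − 0.1900 = 0.8100
  U ∧ ¬R = a·b on (0.3800, 0.8100) = 0.3078
  P ∨ (U ∧ ¬R) = a + b − a·b on (0.2300, 0.3078) = 0.4670
  (P ∨ S) ∨ (P ∨ (U ∧ ¬R)) = a + b − a·b on (0.3455, 0.4670) = 0.6512
  → value = 0.6512
Under Zadeh (min–max):
  P ∨ S = max(a, b) on (0.23, 0.15) = 0.23
  ¬R = 1 − 0.19 = 0.81
  U ∧ ¬R = min(a, b) on (0.38, 0.81) = 0.38
  P ∨ (U ∧ ¬R) = max(a, b) on (0.23, 0.38) = 0.38
  (P ∨ S) ∨ (P ∨ (U ∧ ¬R)) = max(a, b) on (0.23, 0.38) = 0.38
  → value = 0.3800
|0.6512 − 0.3800| = 0.271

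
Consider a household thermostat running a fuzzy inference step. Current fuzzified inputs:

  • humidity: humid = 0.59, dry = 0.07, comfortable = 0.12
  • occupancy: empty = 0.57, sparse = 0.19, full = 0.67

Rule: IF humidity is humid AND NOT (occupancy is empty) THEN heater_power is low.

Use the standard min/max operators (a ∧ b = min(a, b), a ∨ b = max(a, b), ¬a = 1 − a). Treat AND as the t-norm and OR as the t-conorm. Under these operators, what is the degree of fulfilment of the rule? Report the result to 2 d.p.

0.43

firing strength: humid=0.59, ¬empty=1−0.57=0.43; AND[min(a, b)] → w = 0.43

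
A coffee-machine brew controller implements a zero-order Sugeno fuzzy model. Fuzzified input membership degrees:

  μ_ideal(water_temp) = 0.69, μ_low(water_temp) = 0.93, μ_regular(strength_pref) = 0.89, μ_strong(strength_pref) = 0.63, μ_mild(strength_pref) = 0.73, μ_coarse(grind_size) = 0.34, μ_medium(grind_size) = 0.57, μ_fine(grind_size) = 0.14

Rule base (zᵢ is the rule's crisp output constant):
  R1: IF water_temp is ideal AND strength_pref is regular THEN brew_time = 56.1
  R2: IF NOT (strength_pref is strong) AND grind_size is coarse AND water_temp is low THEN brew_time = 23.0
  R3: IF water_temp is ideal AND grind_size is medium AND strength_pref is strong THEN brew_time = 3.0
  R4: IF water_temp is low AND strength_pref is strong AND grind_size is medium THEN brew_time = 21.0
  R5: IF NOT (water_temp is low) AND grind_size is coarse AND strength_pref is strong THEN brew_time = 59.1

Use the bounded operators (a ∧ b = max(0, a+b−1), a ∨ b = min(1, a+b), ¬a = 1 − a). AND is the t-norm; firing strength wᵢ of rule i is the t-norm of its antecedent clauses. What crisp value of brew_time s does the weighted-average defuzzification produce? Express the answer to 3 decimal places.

R1 (z=56.1): ideal=0.69, regular=0.89; AND[max(0, a+b−1)] → w = 0.58
R2 (z=23.0): ¬strong=1−0.63=0.37, coarse=0.34, low=0.93; AND[max(0, a+b−1)] → w = 0.00
R3 (z=3.0): ideal=0.69, medium=0.57, strong=0.63; AND[max(0, a+b−1)] → w = 0.00
R4 (z=21.0): low=0.93, strong=0.63, medium=0.57; AND[max(0, a+b−1)] → w = 0.13
R5 (z=59.1): ¬low=1−0.93=0.07, coarse=0.34, strong=0.63; AND[max(0, a+b−1)] → w = 0.00
Weighted average = (0.58·56.1 + 0.00·23.0 + 0.00·3.0 + 0.13·21.0 + 0.00·59.1) / (0.58 + 0.00 + 0.00 + 0.13 + 0.00)
  = 35.2680 / 0.7100 = 49.673

49.673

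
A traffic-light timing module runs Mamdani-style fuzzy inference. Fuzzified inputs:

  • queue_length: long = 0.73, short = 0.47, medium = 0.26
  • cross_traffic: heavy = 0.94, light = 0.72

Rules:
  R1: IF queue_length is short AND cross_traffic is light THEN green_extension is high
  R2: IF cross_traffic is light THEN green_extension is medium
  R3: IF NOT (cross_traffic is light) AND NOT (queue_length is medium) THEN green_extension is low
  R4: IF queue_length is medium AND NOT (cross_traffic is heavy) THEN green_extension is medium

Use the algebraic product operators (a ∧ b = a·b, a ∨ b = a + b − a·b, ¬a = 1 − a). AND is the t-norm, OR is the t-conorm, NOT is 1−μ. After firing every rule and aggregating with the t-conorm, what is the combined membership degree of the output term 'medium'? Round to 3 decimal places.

0.724

R1: short=0.47, light=0.72; AND[a·b] → w = 0.3384
R2: light=0.72 → w = 0.7200
R3: ¬light=1−0.72=0.28, ¬medium=1−0.26=0.74; AND[a·b] → w = 0.2072
R4: medium=0.26, ¬heavy=1−0.94=0.06; AND[a·b] → w = 0.0156
Rules with consequent 'medium': {R2, R4} → strengths 0.7200, 0.0156
Aggregate via t-conorm [a + b − a·b]: 0.7244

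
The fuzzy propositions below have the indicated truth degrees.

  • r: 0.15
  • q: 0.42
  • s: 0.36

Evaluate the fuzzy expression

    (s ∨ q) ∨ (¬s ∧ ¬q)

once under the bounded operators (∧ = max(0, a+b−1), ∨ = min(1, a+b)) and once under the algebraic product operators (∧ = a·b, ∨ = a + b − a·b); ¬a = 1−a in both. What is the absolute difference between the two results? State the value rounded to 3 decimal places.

0.233

Under bounded:
  s ∨ q = min(1, a+b) on (0.36, 0.42) = 0.78
  ¬s = 1 − 0.36 = 0.64
  ¬q = 1 − 0.42 = 0.58
  ¬s ∧ ¬q = max(0, a+b−1) on (0.64, 0.58) = 0.22
  (s ∨ q) ∨ (¬s ∧ ¬q) = min(1, a+b) on (0.78, 0.22) = 1.00
  → value = 1.0000
Under algebraic product:
  s ∨ q = a + b − a·b on (0.3600, 0.4200) = 0.6288
  ¬s = 1 − 0.3600 = 0.6400
  ¬q = 1 − 0.4200 = 0.5800
  ¬s ∧ ¬q = a·b on (0.6400, 0.5800) = 0.3712
  (s ∨ q) ∨ (¬s ∧ ¬q) = a + b − a·b on (0.6288, 0.3712) = 0.7666
  → value = 0.7666
|1.0000 − 0.7666| = 0.233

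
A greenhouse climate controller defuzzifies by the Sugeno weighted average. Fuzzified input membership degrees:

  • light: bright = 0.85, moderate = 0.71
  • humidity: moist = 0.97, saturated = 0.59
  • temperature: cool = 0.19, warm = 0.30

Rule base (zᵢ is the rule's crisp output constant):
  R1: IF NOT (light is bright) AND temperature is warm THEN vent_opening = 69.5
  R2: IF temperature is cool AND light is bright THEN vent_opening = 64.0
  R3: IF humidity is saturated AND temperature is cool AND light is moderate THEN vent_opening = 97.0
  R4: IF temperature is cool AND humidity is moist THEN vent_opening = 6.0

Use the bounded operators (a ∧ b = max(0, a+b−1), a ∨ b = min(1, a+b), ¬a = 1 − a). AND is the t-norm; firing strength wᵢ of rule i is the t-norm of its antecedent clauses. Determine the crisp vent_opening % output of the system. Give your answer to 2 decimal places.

R1 (z=69.5): ¬bright=1−0.85=0.15, warm=0.30; AND[max(0, a+b−1)] → w = 0.00
R2 (z=64.0): cool=0.19, bright=0.85; AND[max(0, a+b−1)] → w = 0.04
R3 (z=97.0): saturated=0.59, cool=0.19, moderate=0.71; AND[max(0, a+b−1)] → w = 0.00
R4 (z=6.0): cool=0.19, moist=0.97; AND[max(0, a+b−1)] → w = 0.16
Weighted average = (0.00·69.5 + 0.04·64.0 + 0.00·97.0 + 0.16·6.0) / (0.00 + 0.04 + 0.00 + 0.16)
  = 3.5200 / 0.2000 = 17.60

17.60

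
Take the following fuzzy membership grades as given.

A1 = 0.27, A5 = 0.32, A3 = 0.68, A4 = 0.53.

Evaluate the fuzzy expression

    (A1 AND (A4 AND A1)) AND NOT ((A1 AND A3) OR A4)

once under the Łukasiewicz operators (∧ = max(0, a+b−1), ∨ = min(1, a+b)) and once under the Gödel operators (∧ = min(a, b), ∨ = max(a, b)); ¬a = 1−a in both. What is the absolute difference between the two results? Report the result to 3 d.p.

0.270

Under Łukasiewicz:
  A4 AND A1 = max(0, a+b−1) on (0.53, 0.27) = 0.00
  A1 AND (A4 AND A1) = max(0, a+b−1) on (0.27, 0.00) = 0.00
  A1 AND A3 = max(0, a+b−1) on (0.27, 0.68) = 0.00
  (A1 AND A3) OR A4 = min(1, a+b) on (0.00, 0.53) = 0.53
  NOT ((A1 AND A3) OR A4) = 1 − 0.53 = 0.47
  (A1 AND (A4 AND A1)) AND NOT ((A1 AND A3) OR A4) = max(0, a+b−1) on (0.00, 0.47) = 0.00
  → value = 0.0000
Under Gödel:
  A4 AND A1 = min(a, b) on (0.53, 0.27) = 0.27
  A1 AND (A4 AND A1) = min(a, b) on (0.27, 0.27) = 0.27
  A1 AND A3 = min(a, b) on (0.27, 0.68) = 0.27
  (A1 AND A3) OR A4 = max(a, b) on (0.27, 0.53) = 0.53
  NOT ((A1 AND A3) OR A4) = 1 − 0.53 = 0.47
  (A1 AND (A4 AND A1)) AND NOT ((A1 AND A3) OR A4) = min(a, b) on (0.27, 0.47) = 0.27
  → value = 0.2700
|0.0000 − 0.2700| = 0.270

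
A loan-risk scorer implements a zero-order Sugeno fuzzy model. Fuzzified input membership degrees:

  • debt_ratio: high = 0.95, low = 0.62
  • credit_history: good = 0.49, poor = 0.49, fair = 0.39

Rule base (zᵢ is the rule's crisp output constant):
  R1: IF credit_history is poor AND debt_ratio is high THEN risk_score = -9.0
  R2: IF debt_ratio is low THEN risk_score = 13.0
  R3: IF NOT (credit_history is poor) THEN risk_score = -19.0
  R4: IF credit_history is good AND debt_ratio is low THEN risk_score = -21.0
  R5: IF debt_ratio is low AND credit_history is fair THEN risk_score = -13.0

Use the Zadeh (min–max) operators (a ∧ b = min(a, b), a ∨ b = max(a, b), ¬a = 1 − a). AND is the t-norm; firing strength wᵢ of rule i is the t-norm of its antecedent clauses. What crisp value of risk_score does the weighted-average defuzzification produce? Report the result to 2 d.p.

R1 (z=-9.0): poor=0.49, high=0.95; AND[min(a, b)] → w = 0.49
R2 (z=13.0): low=0.62 → w = 0.62
R3 (z=-19.0): ¬poor=1−0.49=0.51 → w = 0.51
R4 (z=-21.0): good=0.49, low=0.62; AND[min(a, b)] → w = 0.49
R5 (z=-13.0): low=0.62, fair=0.39; AND[min(a, b)] → w = 0.39
Weighted average = (0.49·-9.0 + 0.62·13.0 + 0.51·-19.0 + 0.49·-21.0 + 0.39·-13.0) / (0.49 + 0.62 + 0.51 + 0.49 + 0.39)
  = -21.4000 / 2.5000 = -8.56

-8.56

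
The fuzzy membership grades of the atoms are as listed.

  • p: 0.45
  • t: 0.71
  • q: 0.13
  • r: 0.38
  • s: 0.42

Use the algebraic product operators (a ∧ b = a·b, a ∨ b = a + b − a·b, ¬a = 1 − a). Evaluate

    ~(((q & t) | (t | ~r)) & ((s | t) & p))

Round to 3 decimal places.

q & t = a·b on (0.1300, 0.7100) = 0.0923
~r = 1 − 0.3800 = 0.6200
t | ~r = a + b − a·b on (0.7100, 0.6200) = 0.8898
(q & t) | (t | ~r) = a + b − a·b on (0.0923, 0.8898) = 0.9000
s | t = a + b − a·b on (0.4200, 0.7100) = 0.8318
(s | t) & p = a·b on (0.8318, 0.4500) = 0.3743
((q & t) | (t | ~r)) & ((s | t) & p) = a·b on (0.9000, 0.3743) = 0.3369
~(((q & t) | (t | ~r)) & ((s | t) & p)) = 1 − 0.3369 = 0.6631

0.663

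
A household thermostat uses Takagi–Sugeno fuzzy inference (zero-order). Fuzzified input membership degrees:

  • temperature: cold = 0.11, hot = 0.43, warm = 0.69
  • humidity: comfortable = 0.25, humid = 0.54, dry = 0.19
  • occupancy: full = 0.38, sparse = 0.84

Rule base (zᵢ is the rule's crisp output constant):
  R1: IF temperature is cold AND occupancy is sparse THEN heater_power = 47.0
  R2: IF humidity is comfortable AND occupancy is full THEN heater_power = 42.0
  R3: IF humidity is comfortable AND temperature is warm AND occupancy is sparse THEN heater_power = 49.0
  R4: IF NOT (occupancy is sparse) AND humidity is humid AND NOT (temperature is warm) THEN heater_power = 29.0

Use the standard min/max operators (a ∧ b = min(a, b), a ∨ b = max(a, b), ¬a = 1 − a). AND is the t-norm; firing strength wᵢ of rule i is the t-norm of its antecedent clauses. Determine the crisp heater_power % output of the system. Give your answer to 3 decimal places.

R1 (z=47.0): cold=0.11, sparse=0.84; AND[min(a, b)] → w = 0.11
R2 (z=42.0): comfortable=0.25, full=0.38; AND[min(a, b)] → w = 0.25
R3 (z=49.0): comfortable=0.25, warm=0.69, sparse=0.84; AND[min(a, b)] → w = 0.25
R4 (z=29.0): ¬sparse=1−0.84=0.16, humid=0.54, ¬warm=1−0.69=0.31; AND[min(a, b)] → w = 0.16
Weighted average = (0.11·47.0 + 0.25·42.0 + 0.25·49.0 + 0.16·29.0) / (0.11 + 0.25 + 0.25 + 0.16)
  = 32.5600 / 0.7700 = 42.286

42.286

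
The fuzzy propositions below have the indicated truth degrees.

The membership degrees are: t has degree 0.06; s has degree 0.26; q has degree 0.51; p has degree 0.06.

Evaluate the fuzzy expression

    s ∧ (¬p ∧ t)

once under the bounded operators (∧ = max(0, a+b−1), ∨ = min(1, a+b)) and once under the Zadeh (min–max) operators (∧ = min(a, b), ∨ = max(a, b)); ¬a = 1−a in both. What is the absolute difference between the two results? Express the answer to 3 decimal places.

0.060

Under bounded:
  ¬p = 1 − 0.06 = 0.94
  ¬p ∧ t = max(0, a+b−1) on (0.94, 0.06) = 0.00
  s ∧ (¬p ∧ t) = max(0, a+b−1) on (0.26, 0.00) = 0.00
  → value = 0.0000
Under Zadeh (min–max):
  ¬p = 1 − 0.06 = 0.94
  ¬p ∧ t = min(a, b) on (0.94, 0.06) = 0.06
  s ∧ (¬p ∧ t) = min(a, b) on (0.26, 0.06) = 0.06
  → value = 0.0600
|0.0000 − 0.0600| = 0.060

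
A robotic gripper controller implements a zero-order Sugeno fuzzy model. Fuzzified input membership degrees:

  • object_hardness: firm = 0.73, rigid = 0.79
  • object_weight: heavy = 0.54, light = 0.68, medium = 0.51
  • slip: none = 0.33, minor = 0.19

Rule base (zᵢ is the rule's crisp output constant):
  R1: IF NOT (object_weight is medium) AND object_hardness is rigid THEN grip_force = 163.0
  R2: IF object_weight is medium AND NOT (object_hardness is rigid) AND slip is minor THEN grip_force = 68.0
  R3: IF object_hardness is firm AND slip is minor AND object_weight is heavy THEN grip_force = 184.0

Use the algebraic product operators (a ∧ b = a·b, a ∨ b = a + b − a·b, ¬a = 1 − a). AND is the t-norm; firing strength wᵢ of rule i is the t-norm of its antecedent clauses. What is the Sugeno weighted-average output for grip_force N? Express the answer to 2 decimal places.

162.25

R1 (z=163.0): ¬medium=1−0.51=0.49, rigid=0.79; AND[a·b] → w = 0.3871
R2 (z=68.0): medium=0.51, ¬rigid=1−0.79=0.21, minor=0.19; AND[a·b] → w = 0.0203
R3 (z=184.0): firm=0.73, minor=0.19, heavy=0.54; AND[a·b] → w = 0.0749
Weighted average = (0.3871·163.0 + 0.0203·68.0 + 0.0749·184.0) / (0.3871 + 0.0203 + 0.0749)
  = 78.2623 / 0.4823 = 162.25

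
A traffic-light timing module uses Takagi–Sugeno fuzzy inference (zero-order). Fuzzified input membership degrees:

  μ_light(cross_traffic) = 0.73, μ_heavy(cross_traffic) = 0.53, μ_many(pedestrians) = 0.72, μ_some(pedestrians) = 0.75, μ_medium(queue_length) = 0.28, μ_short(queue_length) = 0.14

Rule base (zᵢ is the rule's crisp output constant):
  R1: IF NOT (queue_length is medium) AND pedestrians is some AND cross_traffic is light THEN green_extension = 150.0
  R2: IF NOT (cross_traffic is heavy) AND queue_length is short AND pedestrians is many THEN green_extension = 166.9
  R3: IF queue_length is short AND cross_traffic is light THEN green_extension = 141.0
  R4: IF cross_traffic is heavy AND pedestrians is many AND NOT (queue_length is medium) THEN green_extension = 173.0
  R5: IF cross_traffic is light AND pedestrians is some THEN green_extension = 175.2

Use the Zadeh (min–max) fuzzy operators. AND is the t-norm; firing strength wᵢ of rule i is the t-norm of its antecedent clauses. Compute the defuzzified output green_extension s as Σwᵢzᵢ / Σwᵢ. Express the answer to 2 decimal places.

164.02

R1 (z=150.0): ¬medium=1−0.28=0.72, some=0.75, light=0.73; AND[min(a, b)] → w = 0.72
R2 (z=166.9): ¬heavy=1−0.53=0.47, short=0.14, many=0.72; AND[min(a, b)] → w = 0.14
R3 (z=141.0): short=0.14, light=0.73; AND[min(a, b)] → w = 0.14
R4 (z=173.0): heavy=0.53, many=0.72, ¬medium=1−0.28=0.72; AND[min(a, b)] → w = 0.53
R5 (z=175.2): light=0.73, some=0.75; AND[min(a, b)] → w = 0.73
Weighted average = (0.72·150.0 + 0.14·166.9 + 0.14·141.0 + 0.53·173.0 + 0.73·175.2) / (0.72 + 0.14 + 0.14 + 0.53 + 0.73)
  = 370.6920 / 2.2600 = 164.02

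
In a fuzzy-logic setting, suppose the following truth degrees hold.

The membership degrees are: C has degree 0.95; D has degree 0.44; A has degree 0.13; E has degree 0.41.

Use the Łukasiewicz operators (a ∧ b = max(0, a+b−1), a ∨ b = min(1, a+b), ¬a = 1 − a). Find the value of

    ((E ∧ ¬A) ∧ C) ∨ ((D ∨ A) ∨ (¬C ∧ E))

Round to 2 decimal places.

¬A = 1 − 0.13 = 0.87
E ∧ ¬A = max(0, a+b−1) on (0.41, 0.87) = 0.28
(E ∧ ¬A) ∧ C = max(0, a+b−1) on (0.28, 0.95) = 0.23
D ∨ A = min(1, a+b) on (0.44, 0.13) = 0.57
¬C = 1 − 0.95 = 0.05
¬C ∧ E = max(0, a+b−1) on (0.05, 0.41) = 0.00
(D ∨ A) ∨ (¬C ∧ E) = min(1, a+b) on (0.57, 0.00) = 0.57
((E ∧ ¬A) ∧ C) ∨ ((D ∨ A) ∨ (¬C ∧ E)) = min(1, a+b) on (0.23, 0.57) = 0.80

0.80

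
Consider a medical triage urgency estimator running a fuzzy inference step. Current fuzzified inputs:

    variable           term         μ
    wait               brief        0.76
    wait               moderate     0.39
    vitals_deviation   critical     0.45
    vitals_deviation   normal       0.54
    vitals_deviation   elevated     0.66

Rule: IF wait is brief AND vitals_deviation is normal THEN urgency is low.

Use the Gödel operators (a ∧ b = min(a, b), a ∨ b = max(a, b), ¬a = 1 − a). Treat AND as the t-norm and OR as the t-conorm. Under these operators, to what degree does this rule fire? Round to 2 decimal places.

0.54

firing strength: brief=0.76, normal=0.54; AND[min(a, b)] → w = 0.54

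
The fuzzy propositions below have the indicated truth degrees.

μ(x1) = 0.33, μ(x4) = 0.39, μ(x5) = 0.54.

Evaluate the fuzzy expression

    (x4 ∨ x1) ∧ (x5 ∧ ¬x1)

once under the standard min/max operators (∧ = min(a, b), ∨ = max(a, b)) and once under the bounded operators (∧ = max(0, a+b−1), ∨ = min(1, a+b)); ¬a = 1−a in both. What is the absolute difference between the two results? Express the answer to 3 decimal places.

Under standard min/max:
  x4 ∨ x1 = max(a, b) on (0.39, 0.33) = 0.39
  ¬x1 = 1 − 0.33 = 0.67
  x5 ∧ ¬x1 = min(a, b) on (0.54, 0.67) = 0.54
  (x4 ∨ x1) ∧ (x5 ∧ ¬x1) = min(a, b) on (0.39, 0.54) = 0.39
  → value = 0.3900
Under bounded:
  x4 ∨ x1 = min(1, a+b) on (0.39, 0.33) = 0.72
  ¬x1 = 1 − 0.33 = 0.67
  x5 ∧ ¬x1 = max(0, a+b−1) on (0.54, 0.67) = 0.21
  (x4 ∨ x1) ∧ (x5 ∧ ¬x1) = max(0, a+b−1) on (0.72, 0.21) = 0.00
  → value = 0.0000
|0.3900 − 0.0000| = 0.390

0.390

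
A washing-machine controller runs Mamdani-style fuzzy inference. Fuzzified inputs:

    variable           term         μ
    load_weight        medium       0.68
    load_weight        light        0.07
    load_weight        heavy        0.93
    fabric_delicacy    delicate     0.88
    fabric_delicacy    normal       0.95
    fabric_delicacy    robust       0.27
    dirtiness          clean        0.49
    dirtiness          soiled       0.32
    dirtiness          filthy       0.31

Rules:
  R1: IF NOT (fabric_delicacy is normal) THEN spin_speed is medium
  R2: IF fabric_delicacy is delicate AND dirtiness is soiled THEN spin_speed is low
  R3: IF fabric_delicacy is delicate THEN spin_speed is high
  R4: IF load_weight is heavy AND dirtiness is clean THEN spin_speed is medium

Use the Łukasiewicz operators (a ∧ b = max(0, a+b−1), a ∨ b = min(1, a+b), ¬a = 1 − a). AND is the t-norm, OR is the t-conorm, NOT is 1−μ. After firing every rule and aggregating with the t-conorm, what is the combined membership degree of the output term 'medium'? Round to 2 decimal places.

0.47

R1: ¬normal=1−0.95=0.05 → w = 0.05
R2: delicate=0.88, soiled=0.32; AND[max(0, a+b−1)] → w = 0.20
R3: delicate=0.88 → w = 0.88
R4: heavy=0.93, clean=0.49; AND[max(0, a+b−1)] → w = 0.42
Rules with consequent 'medium': {R1, R4} → strengths 0.05, 0.42
Aggregate via t-conorm [min(1, a+b)]: 0.47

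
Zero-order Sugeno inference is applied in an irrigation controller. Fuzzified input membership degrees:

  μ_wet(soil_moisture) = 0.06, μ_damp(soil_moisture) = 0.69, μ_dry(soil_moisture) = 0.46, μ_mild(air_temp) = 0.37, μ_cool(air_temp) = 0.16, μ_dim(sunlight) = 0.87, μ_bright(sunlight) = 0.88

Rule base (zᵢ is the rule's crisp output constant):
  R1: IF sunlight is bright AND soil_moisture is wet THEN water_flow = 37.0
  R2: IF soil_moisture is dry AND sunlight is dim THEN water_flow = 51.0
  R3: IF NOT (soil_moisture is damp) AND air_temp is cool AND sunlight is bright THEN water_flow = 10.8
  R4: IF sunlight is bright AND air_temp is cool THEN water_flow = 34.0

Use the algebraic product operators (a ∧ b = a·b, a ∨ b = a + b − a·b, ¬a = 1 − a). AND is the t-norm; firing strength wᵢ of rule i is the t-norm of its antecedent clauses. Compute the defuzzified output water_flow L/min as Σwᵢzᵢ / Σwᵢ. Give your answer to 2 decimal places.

43.33

R1 (z=37.0): bright=0.88, wet=0.06; AND[a·b] → w = 0.0528
R2 (z=51.0): dry=0.46, dim=0.87; AND[a·b] → w = 0.4002
R3 (z=10.8): ¬damp=1−0.69=0.31, cool=0.16, bright=0.88; AND[a·b] → w = 0.0436
R4 (z=34.0): bright=0.88, cool=0.16; AND[a·b] → w = 0.1408
Weighted average = (0.0528·37.0 + 0.4002·51.0 + 0.0436·10.8 + 0.1408·34.0) / (0.0528 + 0.4002 + 0.0436 + 0.1408)
  = 27.6224 / 0.6374 = 43.33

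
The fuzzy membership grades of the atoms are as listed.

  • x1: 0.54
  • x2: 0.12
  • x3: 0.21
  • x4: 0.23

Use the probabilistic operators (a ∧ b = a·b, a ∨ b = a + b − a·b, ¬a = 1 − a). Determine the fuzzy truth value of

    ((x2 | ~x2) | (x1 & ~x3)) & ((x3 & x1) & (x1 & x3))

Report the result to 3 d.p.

0.012

~x2 = 1 − 0.1200 = 0.8800
x2 | ~x2 = a + b − a·b on (0.1200, 0.8800) = 0.8944
~x3 = 1 − 0.2100 = 0.7900
x1 & ~x3 = a·b on (0.5400, 0.7900) = 0.4266
(x2 | ~x2) | (x1 & ~x3) = a + b − a·b on (0.8944, 0.4266) = 0.9394
x3 & x1 = a·b on (0.2100, 0.5400) = 0.1134
x1 & x3 = a·b on (0.5400, 0.2100) = 0.1134
(x3 & x1) & (x1 & x3) = a·b on (0.1134, 0.1134) = 0.0129
((x2 | ~x2) | (x1 & ~x3)) & ((x3 & x1) & (x1 & x3)) = a·b on (0.9394, 0.0129) = 0.0121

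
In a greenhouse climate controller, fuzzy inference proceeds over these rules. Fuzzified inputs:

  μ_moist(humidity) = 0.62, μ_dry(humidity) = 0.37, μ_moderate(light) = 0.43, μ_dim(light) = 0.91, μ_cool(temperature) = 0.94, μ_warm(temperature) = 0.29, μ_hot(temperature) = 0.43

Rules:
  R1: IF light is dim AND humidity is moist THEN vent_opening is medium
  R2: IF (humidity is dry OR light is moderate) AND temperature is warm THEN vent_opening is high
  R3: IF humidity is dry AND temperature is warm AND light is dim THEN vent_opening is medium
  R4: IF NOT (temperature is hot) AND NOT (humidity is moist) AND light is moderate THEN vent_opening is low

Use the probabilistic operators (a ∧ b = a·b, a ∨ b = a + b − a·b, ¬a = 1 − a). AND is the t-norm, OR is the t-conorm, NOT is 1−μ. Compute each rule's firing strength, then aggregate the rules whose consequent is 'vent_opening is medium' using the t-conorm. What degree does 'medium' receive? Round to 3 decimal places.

R1: dim=0.91, moist=0.62; AND[a·b] → w = 0.5642
R2: (dry=0.37 OR moderate=0.43) = 0.6409; AND[a·b] with warm=0.29 → w = 0.1859
R3: dry=0.37, warm=0.29, dim=0.91; AND[a·b] → w = 0.0976
R4: ¬hot=1−0.43=0.57, ¬moist=1−0.62=0.38, moderate=0.43; AND[a·b] → w = 0.0931
Rules with consequent 'medium': {R1, R3} → strengths 0.5642, 0.0976
Aggregate via t-conorm [a + b − a·b]: 0.6068

0.607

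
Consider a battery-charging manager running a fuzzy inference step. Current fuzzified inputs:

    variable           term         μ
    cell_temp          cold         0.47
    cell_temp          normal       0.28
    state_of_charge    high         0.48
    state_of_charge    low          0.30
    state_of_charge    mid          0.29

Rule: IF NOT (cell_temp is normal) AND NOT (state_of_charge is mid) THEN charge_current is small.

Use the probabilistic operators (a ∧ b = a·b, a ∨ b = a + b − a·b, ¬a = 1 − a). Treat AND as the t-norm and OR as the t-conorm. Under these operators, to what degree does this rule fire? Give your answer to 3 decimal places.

0.511

firing strength: ¬normal=1−0.28=0.72, ¬mid=1−0.29=0.71; AND[a·b] → w = 0.5112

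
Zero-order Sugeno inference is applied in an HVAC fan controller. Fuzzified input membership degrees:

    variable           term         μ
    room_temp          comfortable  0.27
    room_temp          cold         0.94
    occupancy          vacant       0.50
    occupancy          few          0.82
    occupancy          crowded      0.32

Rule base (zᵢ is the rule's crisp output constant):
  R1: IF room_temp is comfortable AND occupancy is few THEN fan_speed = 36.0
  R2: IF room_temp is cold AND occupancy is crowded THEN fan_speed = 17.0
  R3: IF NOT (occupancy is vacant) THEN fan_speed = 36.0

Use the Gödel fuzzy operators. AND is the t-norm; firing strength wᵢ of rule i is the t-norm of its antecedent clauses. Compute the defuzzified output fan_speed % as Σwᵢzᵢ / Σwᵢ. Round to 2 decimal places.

R1 (z=36.0): comfortable=0.27, few=0.82; AND[min(a, b)] → w = 0.27
R2 (z=17.0): cold=0.94, crowded=0.32; AND[min(a, b)] → w = 0.32
R3 (z=36.0): ¬vacant=1−0.50=0.50 → w = 0.50
Weighted average = (0.27·36.0 + 0.32·17.0 + 0.50·36.0) / (0.27 + 0.32 + 0.50)
  = 33.1600 / 1.0900 = 30.42

30.42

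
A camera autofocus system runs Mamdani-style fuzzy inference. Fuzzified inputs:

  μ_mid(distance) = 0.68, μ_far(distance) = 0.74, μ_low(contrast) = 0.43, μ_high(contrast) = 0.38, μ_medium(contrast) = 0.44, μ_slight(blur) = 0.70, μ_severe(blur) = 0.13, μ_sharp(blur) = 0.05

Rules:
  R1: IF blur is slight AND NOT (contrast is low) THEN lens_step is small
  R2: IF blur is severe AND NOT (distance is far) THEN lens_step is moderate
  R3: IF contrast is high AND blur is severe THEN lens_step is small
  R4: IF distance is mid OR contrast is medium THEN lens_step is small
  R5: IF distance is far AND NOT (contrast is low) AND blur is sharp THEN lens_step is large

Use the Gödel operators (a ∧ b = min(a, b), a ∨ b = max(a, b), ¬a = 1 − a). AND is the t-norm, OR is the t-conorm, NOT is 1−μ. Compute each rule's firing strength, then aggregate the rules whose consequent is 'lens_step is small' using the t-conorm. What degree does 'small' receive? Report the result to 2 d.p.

R1: slight=0.70, ¬low=1−0.43=0.57; AND[min(a, b)] → w = 0.57
R2: severe=0.13, ¬far=1−0.74=0.26; AND[min(a, b)] → w = 0.13
R3: high=0.38, severe=0.13; AND[min(a, b)] → w = 0.13
R4: mid=0.68, medium=0.44; OR[max(a, b)] → w = 0.68
R5: far=0.74, ¬low=1−0.43=0.57, sharp=0.05; AND[min(a, b)] → w = 0.05
Rules with consequent 'small': {R1, R3, R4} → strengths 0.57, 0.13, 0.68
Aggregate via t-conorm [max(a, b)]: 0.68

0.68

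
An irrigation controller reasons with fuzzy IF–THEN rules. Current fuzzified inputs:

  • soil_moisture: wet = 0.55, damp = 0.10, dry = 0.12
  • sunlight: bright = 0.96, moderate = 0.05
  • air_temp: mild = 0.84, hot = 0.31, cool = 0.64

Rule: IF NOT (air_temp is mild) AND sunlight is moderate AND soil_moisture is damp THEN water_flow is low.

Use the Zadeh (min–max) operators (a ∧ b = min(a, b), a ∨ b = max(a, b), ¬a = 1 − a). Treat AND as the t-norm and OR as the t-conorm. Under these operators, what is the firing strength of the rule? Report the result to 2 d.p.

0.05

firing strength: ¬mild=1−0.84=0.16, moderate=0.05, damp=0.10; AND[min(a, b)] → w = 0.05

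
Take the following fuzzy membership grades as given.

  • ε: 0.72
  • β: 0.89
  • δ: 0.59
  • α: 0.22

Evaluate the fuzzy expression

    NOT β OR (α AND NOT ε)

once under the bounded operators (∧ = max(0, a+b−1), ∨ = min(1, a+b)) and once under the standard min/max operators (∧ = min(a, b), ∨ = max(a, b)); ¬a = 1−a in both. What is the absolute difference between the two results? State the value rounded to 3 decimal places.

Under bounded:
  NOT β = 1 − 0.89 = 0.11
  NOT ε = 1 − 0.72 = 0.28
  α AND NOT ε = max(0, a+b−1) on (0.22, 0.28) = 0.00
  NOT β OR (α AND NOT ε) = min(1, a+b) on (0.11, 0.00) = 0.11
  → value = 0.1100
Under standard min/max:
  NOT β = 1 − 0.89 = 0.11
  NOT ε = 1 − 0.72 = 0.28
  α AND NOT ε = min(a, b) on (0.22, 0.28) = 0.22
  NOT β OR (α AND NOT ε) = max(a, b) on (0.11, 0.22) = 0.22
  → value = 0.2200
|0.1100 − 0.2200| = 0.110

0.110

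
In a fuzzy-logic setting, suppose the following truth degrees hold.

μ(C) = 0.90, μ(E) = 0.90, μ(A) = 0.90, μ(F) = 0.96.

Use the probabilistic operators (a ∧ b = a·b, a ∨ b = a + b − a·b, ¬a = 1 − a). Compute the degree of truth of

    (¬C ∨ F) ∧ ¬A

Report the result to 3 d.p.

0.096

¬C = 1 − 0.9000 = 0.1000
¬C ∨ F = a + b − a·b on (0.1000, 0.9600) = 0.9640
¬A = 1 − 0.9000 = 0.1000
(¬C ∨ F) ∧ ¬A = a·b on (0.9640, 0.1000) = 0.0964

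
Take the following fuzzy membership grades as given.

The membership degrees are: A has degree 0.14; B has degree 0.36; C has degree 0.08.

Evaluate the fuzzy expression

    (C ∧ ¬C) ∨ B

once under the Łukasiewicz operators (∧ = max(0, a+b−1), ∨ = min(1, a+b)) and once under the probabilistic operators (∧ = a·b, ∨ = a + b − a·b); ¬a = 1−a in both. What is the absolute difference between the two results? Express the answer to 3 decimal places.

0.047

Under Łukasiewicz:
  ¬C = 1 − 0.08 = 0.92
  C ∧ ¬C = max(0, a+b−1) on (0.08, 0.92) = 0.00
  (C ∧ ¬C) ∨ B = min(1, a+b) on (0.00, 0.36) = 0.36
  → value = 0.3600
Under probabilistic:
  ¬C = 1 − 0.0800 = 0.9200
  C ∧ ¬C = a·b on (0.0800, 0.9200) = 0.0736
  (C ∧ ¬C) ∨ B = a + b − a·b on (0.0736, 0.3600) = 0.4071
  → value = 0.4071
|0.3600 − 0.4071| = 0.047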